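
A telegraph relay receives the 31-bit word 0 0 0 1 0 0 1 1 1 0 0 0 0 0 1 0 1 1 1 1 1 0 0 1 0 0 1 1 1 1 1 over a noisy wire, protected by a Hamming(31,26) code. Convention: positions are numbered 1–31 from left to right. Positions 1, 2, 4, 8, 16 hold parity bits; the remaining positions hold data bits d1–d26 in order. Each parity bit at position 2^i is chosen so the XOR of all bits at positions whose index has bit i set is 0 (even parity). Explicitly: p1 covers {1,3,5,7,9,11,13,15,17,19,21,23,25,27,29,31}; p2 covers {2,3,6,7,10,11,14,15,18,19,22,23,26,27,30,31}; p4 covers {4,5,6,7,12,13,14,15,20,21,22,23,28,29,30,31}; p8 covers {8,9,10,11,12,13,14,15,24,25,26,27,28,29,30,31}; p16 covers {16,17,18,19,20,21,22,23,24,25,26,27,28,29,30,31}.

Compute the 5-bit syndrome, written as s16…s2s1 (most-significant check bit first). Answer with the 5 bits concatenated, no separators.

s1 (pos 1,3,5,7,9,11,13,15,17,19,21,23,25,27,29,31): 0⊕0⊕0⊕1⊕1⊕0⊕0⊕1⊕1⊕1⊕1⊕0⊕0⊕1⊕1⊕1 = 1
s2 (pos 2,3,6,7,10,11,14,15,18,19,22,23,26,27,30,31): 0⊕0⊕0⊕1⊕0⊕0⊕0⊕1⊕1⊕1⊕0⊕0⊕0⊕1⊕1⊕1 = 1
s4 (pos 4,5,6,7,12,13,14,15,20,21,22,23,28,29,30,31): 1⊕0⊕0⊕1⊕0⊕0⊕0⊕1⊕1⊕1⊕0⊕0⊕1⊕1⊕1⊕1 = 1
s8 (pos 8,9,10,11,12,13,14,15,24,25,26,27,28,29,30,31): 1⊕1⊕0⊕0⊕0⊕0⊕0⊕1⊕1⊕0⊕0⊕1⊕1⊕1⊕1⊕1 = 1
s16 (pos 16,17,18,19,20,21,22,23,24,25,26,27,28,29,30,31): 0⊕1⊕1⊕1⊕1⊕1⊕0⊕0⊕1⊕0⊕0⊕1⊕1⊕1⊕1⊕1 = 1
Syndrome s16…s1 = 11111 → error at position 31.

11111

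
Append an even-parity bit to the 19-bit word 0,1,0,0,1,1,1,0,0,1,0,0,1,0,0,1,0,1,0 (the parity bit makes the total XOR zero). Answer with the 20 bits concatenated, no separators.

01001110010010010100

XOR of the 19 data bits: 0⊕1⊕0⊕0⊕1⊕1⊕1⊕0⊕0⊕1⊕0⊕0⊕1⊕0⊕0⊕1⊕0⊕1⊕0 = 0
Parity bit = 0 (so all 20 bits XOR to 0).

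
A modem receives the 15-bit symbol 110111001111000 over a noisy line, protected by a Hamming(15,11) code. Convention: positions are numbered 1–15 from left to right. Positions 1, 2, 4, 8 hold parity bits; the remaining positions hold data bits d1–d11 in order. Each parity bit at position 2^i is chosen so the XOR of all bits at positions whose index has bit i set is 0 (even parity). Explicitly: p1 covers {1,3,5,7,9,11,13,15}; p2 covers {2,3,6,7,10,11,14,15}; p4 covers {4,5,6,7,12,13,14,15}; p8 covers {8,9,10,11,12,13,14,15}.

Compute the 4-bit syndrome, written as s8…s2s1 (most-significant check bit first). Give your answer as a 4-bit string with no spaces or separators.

s1 (pos 1,3,5,7,9,11,13,15): 1⊕0⊕1⊕0⊕1⊕1⊕0⊕0 = 0
s2 (pos 2,3,6,7,10,11,14,15): 1⊕0⊕1⊕0⊕1⊕1⊕0⊕0 = 0
s4 (pos 4,5,6,7,12,13,14,15): 1⊕1⊕1⊕0⊕1⊕0⊕0⊕0 = 0
s8 (pos 8,9,10,11,12,13,14,15): 0⊕1⊕1⊕1⊕1⊕0⊕0⊕0 = 0
Syndrome s8…s1 = 0000 → no error.

0000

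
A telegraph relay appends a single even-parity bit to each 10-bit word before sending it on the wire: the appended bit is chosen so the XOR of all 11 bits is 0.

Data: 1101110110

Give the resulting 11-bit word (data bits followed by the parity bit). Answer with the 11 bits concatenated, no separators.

XOR of the 10 data bits: 1⊕1⊕0⊕1⊕1⊕1⊕0⊕1⊕1⊕0 = 1
Parity bit = 1 (so all 11 bits XOR to 0).

11011101101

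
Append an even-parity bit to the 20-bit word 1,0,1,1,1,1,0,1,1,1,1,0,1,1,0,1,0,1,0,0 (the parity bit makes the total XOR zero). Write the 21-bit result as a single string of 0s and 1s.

101111011110110101001

XOR of the 20 data bits: 1⊕0⊕1⊕1⊕1⊕1⊕0⊕1⊕1⊕1⊕1⊕0⊕1⊕1⊕0⊕1⊕0⊕1⊕0⊕0 = 1
Parity bit = 1 (so all 21 bits XOR to 0).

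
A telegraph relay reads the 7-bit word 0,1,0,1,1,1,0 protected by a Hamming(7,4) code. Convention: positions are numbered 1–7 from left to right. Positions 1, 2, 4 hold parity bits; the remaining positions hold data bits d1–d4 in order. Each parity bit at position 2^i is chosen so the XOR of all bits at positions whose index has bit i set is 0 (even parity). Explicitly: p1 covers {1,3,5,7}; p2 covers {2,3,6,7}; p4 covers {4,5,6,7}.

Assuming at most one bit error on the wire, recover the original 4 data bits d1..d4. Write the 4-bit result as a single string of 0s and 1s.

s1 (pos 1,3,5,7): 0⊕0⊕1⊕0 = 1
s2 (pos 2,3,6,7): 1⊕0⊕1⊕0 = 0
s4 (pos 4,5,6,7): 1⊕1⊕1⊕0 = 1
Syndrome s4…s1 = 101 → error at position 5.
Flip position 5: 0101110 → 0101010
Read data bits from positions 3,5,6,7: 0010

0010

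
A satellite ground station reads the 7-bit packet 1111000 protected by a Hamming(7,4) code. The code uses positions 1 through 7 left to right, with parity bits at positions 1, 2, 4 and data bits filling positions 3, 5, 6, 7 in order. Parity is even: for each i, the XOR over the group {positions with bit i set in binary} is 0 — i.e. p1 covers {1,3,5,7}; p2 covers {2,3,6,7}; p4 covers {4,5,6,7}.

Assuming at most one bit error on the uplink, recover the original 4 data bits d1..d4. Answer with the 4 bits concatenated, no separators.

s1 (pos 1,3,5,7): 1⊕1⊕0⊕0 = 0
s2 (pos 2,3,6,7): 1⊕1⊕0⊕0 = 0
s4 (pos 4,5,6,7): 1⊕0⊕0⊕0 = 1
Syndrome s4…s1 = 100 → error at position 4.
Flip position 4: 1111000 → 1110000
Read data bits from positions 3,5,6,7: 1000

1000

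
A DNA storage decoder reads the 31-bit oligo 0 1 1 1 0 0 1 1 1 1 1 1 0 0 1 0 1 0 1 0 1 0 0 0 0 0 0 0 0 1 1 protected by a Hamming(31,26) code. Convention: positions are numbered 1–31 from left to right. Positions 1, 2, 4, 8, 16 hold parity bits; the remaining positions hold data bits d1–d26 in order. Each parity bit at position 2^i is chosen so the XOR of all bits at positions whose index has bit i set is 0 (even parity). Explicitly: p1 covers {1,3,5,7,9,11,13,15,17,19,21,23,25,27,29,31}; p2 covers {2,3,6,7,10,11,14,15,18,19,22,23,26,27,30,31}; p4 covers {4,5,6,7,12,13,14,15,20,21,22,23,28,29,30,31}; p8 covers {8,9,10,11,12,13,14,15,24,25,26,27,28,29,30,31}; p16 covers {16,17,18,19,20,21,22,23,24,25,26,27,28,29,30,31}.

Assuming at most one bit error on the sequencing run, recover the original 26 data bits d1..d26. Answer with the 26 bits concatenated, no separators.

s1 (pos 1,3,5,7,9,11,13,15,17,19,21,23,25,27,29,31): 0⊕1⊕0⊕1⊕1⊕1⊕0⊕1⊕1⊕1⊕1⊕0⊕0⊕0⊕0⊕1 = 1
s2 (pos 2,3,6,7,10,11,14,15,18,19,22,23,26,27,30,31): 1⊕1⊕0⊕1⊕1⊕1⊕0⊕1⊕0⊕1⊕0⊕0⊕0⊕0⊕1⊕1 = 1
s4 (pos 4,5,6,7,12,13,14,15,20,21,22,23,28,29,30,31): 1⊕0⊕0⊕1⊕1⊕0⊕0⊕1⊕0⊕1⊕0⊕0⊕0⊕0⊕1⊕1 = 1
s8 (pos 8,9,10,11,12,13,14,15,24,25,26,27,28,29,30,31): 1⊕1⊕1⊕1⊕1⊕0⊕0⊕1⊕0⊕0⊕0⊕0⊕0⊕0⊕1⊕1 = 0
s16 (pos 16,17,18,19,20,21,22,23,24,25,26,27,28,29,30,31): 0⊕1⊕0⊕1⊕0⊕1⊕0⊕0⊕0⊕0⊕0⊕0⊕0⊕0⊕1⊕1 = 1
Syndrome s16…s1 = 10111 → error at position 23.
Flip position 23: 0111001111110010101010000000011 → 0111001111110010101010100000011
Read data bits from positions 3,5,6,7,9,10,11,12,13,14,15,17,18,19,20,21,22,23,24,25,26,27,28,29,30,31: 10011111001101010100000011

10011111001101010100000011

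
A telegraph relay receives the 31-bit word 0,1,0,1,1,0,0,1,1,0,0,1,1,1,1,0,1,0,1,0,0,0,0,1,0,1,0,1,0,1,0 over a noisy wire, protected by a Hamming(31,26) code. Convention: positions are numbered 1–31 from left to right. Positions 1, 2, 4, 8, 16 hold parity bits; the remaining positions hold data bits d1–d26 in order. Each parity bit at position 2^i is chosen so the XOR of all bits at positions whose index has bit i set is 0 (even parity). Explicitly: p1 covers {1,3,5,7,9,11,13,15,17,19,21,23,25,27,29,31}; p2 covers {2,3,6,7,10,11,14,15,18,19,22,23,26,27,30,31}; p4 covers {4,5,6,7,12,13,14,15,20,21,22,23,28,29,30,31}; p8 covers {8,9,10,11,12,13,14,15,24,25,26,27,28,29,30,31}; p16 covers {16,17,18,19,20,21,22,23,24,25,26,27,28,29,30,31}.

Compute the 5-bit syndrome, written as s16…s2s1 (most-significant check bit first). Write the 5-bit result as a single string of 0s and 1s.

s1 (pos 1,3,5,7,9,11,13,15,17,19,21,23,25,27,29,31): 0⊕0⊕1⊕0⊕1⊕0⊕1⊕1⊕1⊕1⊕0⊕0⊕0⊕0⊕0⊕0 = 0
s2 (pos 2,3,6,7,10,11,14,15,18,19,22,23,26,27,30,31): 1⊕0⊕0⊕0⊕0⊕0⊕1⊕1⊕0⊕1⊕0⊕0⊕1⊕0⊕1⊕0 = 0
s4 (pos 4,5,6,7,12,13,14,15,20,21,22,23,28,29,30,31): 1⊕1⊕0⊕0⊕1⊕1⊕1⊕1⊕0⊕0⊕0⊕0⊕1⊕0⊕1⊕0 = 0
s8 (pos 8,9,10,11,12,13,14,15,24,25,26,27,28,29,30,31): 1⊕1⊕0⊕0⊕1⊕1⊕1⊕1⊕1⊕0⊕1⊕0⊕1⊕0⊕1⊕0 = 0
s16 (pos 16,17,18,19,20,21,22,23,24,25,26,27,28,29,30,31): 0⊕1⊕0⊕1⊕0⊕0⊕0⊕0⊕1⊕0⊕1⊕0⊕1⊕0⊕1⊕0 = 0
Syndrome s16…s1 = 00000 → no error.

00000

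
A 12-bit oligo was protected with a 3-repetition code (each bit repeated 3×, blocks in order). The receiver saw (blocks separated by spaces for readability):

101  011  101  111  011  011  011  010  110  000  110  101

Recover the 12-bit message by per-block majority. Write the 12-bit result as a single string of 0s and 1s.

Block 1 (101): 2 ones → 1
Block 2 (011): 2 ones → 1
Block 3 (101): 2 ones → 1
Block 4 (111): 3 ones → 1
Block 5 (011): 2 ones → 1
Block 6 (011): 2 ones → 1
Block 7 (011): 2 ones → 1
Block 8 (010): 1 one → 0
Block 9 (110): 2 ones → 1
Block 10 (000): 0 ones → 0
Block 11 (110): 2 ones → 1
Block 12 (101): 2 ones → 1

111111101011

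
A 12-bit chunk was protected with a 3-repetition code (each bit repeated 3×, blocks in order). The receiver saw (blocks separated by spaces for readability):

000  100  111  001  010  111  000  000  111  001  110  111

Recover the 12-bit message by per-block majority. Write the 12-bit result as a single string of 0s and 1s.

Block 1 (000): 0 ones → 0
Block 2 (100): 1 one → 0
Block 3 (111): 3 ones → 1
Block 4 (001): 1 one → 0
Block 5 (010): 1 one → 0
Block 6 (111): 3 ones → 1
Block 7 (000): 0 ones → 0
Block 8 (000): 0 ones → 0
Block 9 (111): 3 ones → 1
Block 10 (001): 1 one → 0
Block 11 (110): 2 ones → 1
Block 12 (111): 3 ones → 1

001001001011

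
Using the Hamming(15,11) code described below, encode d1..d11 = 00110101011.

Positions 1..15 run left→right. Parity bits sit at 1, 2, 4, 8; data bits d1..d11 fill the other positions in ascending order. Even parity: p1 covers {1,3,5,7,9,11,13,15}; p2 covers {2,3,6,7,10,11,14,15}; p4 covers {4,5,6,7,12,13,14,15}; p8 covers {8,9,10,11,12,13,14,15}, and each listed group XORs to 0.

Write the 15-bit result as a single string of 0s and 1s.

010101100101011

Place data at non-parity positions: p1 p2 0 p4 0 1 1 p8 0 1 0 1 0 1 1
p1 (pos 1,3,5,7,9,11,13,15): XOR of data positions = 0⊕0⊕1⊕0⊕0⊕0⊕1 = 0
p2 (pos 2,3,6,7,10,11,14,15): XOR of data positions = 0⊕1⊕1⊕1⊕0⊕1⊕1 = 1
p4 (pos 4,5,6,7,12,13,14,15): XOR of data positions = 0⊕1⊕1⊕1⊕0⊕1⊕1 = 1
p8 (pos 8,9,10,11,12,13,14,15): XOR of data positions = 0⊕1⊕0⊕1⊕0⊕1⊕1 = 0
Codeword: 010101100101011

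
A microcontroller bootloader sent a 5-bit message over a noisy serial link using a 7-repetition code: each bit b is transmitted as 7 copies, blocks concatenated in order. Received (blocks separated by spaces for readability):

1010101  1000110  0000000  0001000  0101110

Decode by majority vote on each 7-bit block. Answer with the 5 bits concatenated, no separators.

10001

Block 1 (1010101): 4 ones → 1
Block 2 (1000110): 3 ones → 0
Block 3 (0000000): 0 ones → 0
Block 4 (0001000): 1 one → 0
Block 5 (0101110): 4 ones → 1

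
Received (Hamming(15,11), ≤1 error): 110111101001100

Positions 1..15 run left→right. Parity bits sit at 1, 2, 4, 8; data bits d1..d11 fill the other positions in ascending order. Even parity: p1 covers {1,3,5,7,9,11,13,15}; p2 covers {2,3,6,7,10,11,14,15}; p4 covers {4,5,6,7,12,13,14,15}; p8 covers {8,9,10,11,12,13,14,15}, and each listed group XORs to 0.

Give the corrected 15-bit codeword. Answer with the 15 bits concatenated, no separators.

110111101011100

s1 (pos 1,3,5,7,9,11,13,15): 1⊕0⊕1⊕1⊕1⊕0⊕1⊕0 = 1
s2 (pos 2,3,6,7,10,11,14,15): 1⊕0⊕1⊕1⊕0⊕0⊕0⊕0 = 1
s4 (pos 4,5,6,7,12,13,14,15): 1⊕1⊕1⊕1⊕1⊕1⊕0⊕0 = 0
s8 (pos 8,9,10,11,12,13,14,15): 0⊕1⊕0⊕0⊕1⊕1⊕0⊕0 = 1
Syndrome s8…s1 = 1011 → error at position 11.
Flip position 11: 110111101001100 → 110111101011100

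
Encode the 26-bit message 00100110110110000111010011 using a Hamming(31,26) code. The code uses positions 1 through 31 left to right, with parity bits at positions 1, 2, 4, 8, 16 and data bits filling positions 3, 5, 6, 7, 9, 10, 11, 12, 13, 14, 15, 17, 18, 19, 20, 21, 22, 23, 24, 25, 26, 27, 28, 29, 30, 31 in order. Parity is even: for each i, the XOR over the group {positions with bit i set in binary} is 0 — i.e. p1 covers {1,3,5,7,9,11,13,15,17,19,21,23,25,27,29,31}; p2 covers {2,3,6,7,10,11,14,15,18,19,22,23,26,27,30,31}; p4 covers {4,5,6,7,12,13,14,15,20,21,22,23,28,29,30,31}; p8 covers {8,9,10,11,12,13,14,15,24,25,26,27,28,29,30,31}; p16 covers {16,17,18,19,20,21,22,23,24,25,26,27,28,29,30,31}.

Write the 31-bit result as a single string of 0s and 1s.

1100010101101100110000111010011

Place data at non-parity positions: p1 p2 0 p4 0 1 0 p8 0 1 1 0 1 1 0 p16 1 1 0 0 0 0 1 1 1 0 1 0 0 1 1
p1 (pos 1,3,5,7,9,11,13,15,17,19,21,23,25,27,29,31): XOR of data positions = 0⊕0⊕0⊕0⊕1⊕1⊕0⊕1⊕0⊕0⊕1⊕1⊕1⊕0⊕1 = 1
p2 (pos 2,3,6,7,10,11,14,15,18,19,22,23,26,27,30,31): XOR of data positions = 0⊕1⊕0⊕1⊕1⊕1⊕0⊕1⊕0⊕0⊕1⊕0⊕1⊕1⊕1 = 1
p4 (pos 4,5,6,7,12,13,14,15,20,21,22,23,28,29,30,31): XOR of data positions = 0⊕1⊕0⊕0⊕1⊕1⊕0⊕0⊕0⊕0⊕1⊕0⊕0⊕1⊕1 = 0
p8 (pos 8,9,10,11,12,13,14,15,24,25,26,27,28,29,30,31): XOR of data positions = 0⊕1⊕1⊕0⊕1⊕1⊕0⊕1⊕1⊕0⊕1⊕0⊕0⊕1⊕1 = 1
p16 (pos 16,17,18,19,20,21,22,23,24,25,26,27,28,29,30,31): XOR of data positions = 1⊕1⊕0⊕0⊕0⊕0⊕1⊕1⊕1⊕0⊕1⊕0⊕0⊕1⊕1 = 0
Codeword: 1100010101101100110000111010011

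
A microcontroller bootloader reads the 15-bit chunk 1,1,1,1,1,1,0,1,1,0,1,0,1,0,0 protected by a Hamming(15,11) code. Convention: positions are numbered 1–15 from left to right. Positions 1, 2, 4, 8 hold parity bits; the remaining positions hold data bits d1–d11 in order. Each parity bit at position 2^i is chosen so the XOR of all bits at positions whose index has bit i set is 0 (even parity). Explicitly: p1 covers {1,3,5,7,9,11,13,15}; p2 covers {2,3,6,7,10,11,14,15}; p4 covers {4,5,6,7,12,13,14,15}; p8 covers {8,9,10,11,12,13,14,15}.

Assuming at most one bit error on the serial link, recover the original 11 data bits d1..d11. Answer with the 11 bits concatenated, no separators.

11101010100

s1 (pos 1,3,5,7,9,11,13,15): 1⊕1⊕1⊕0⊕1⊕1⊕1⊕0 = 0
s2 (pos 2,3,6,7,10,11,14,15): 1⊕1⊕1⊕0⊕0⊕1⊕0⊕0 = 0
s4 (pos 4,5,6,7,12,13,14,15): 1⊕1⊕1⊕0⊕0⊕1⊕0⊕0 = 0
s8 (pos 8,9,10,11,12,13,14,15): 1⊕1⊕0⊕1⊕0⊕1⊕0⊕0 = 0
Syndrome s8…s1 = 0000 → no error.
Read data bits from positions 3,5,6,7,9,10,11,12,13,14,15: 11101010100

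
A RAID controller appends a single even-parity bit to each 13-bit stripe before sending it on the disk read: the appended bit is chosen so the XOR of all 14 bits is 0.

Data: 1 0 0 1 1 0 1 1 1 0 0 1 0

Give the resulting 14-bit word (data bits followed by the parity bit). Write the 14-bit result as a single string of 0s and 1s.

10011011100101

XOR of the 13 data bits: 1⊕0⊕0⊕1⊕1⊕0⊕1⊕1⊕1⊕0⊕0⊕1⊕0 = 1
Parity bit = 1 (so all 14 bits XOR to 0).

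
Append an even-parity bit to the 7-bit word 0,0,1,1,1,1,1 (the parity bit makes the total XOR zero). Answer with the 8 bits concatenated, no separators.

XOR of the 7 data bits: 0⊕0⊕1⊕1⊕1⊕1⊕1 = 1
Parity bit = 1 (so all 8 bits XOR to 0).

00111111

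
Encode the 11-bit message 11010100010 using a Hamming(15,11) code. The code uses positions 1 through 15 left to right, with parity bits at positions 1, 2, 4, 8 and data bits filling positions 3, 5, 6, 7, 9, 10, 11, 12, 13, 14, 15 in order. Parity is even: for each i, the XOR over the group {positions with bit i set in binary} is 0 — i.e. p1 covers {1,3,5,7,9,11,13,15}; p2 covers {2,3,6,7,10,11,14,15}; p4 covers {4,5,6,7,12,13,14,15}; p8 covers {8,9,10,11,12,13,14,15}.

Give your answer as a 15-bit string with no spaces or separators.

Place data at non-parity positions: p1 p2 1 p4 1 0 1 p8 0 1 0 0 0 1 0
p1 (pos 1,3,5,7,9,11,13,15): XOR of data positions = 1⊕1⊕1⊕0⊕0⊕0⊕0 = 1
p2 (pos 2,3,6,7,10,11,14,15): XOR of data positions = 1⊕0⊕1⊕1⊕0⊕1⊕0 = 0
p4 (pos 4,5,6,7,12,13,14,15): XOR of data positions = 1⊕0⊕1⊕0⊕0⊕1⊕0 = 1
p8 (pos 8,9,10,11,12,13,14,15): XOR of data positions = 0⊕1⊕0⊕0⊕0⊕1⊕0 = 0
Codeword: 101110100100010

101110100100010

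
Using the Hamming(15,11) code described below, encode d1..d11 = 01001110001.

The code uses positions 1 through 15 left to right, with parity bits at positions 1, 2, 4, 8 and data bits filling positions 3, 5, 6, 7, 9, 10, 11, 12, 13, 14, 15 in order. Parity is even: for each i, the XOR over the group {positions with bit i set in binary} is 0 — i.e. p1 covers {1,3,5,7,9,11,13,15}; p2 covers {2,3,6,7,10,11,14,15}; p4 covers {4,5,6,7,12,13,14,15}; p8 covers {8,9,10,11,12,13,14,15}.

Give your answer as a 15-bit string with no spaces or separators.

Place data at non-parity positions: p1 p2 0 p4 1 0 0 p8 1 1 1 0 0 0 1
p1 (pos 1,3,5,7,9,11,13,15): XOR of data positions = 0⊕1⊕0⊕1⊕1⊕0⊕1 = 0
p2 (pos 2,3,6,7,10,11,14,15): XOR of data positions = 0⊕0⊕0⊕1⊕1⊕0⊕1 = 1
p4 (pos 4,5,6,7,12,13,14,15): XOR of data positions = 1⊕0⊕0⊕0⊕0⊕0⊕1 = 0
p8 (pos 8,9,10,11,12,13,14,15): XOR of data positions = 1⊕1⊕1⊕0⊕0⊕0⊕1 = 0
Codeword: 010010001110001

010010001110001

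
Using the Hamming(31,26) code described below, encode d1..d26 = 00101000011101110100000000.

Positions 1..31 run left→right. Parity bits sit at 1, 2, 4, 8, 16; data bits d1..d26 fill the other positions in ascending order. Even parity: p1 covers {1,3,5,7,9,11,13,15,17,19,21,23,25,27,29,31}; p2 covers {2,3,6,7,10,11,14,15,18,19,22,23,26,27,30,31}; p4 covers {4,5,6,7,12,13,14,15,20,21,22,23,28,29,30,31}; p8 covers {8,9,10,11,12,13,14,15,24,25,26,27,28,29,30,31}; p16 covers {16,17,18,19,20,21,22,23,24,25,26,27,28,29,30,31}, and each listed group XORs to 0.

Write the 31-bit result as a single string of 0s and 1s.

Place data at non-parity positions: p1 p2 0 p4 0 1 0 p8 1 0 0 0 0 1 1 p16 1 0 1 1 1 0 1 0 0 0 0 0 0 0 0
p1 (pos 1,3,5,7,9,11,13,15,17,19,21,23,25,27,29,31): XOR of data positions = 0⊕0⊕0⊕1⊕0⊕0⊕1⊕1⊕1⊕1⊕1⊕0⊕0⊕0⊕0 = 0
p2 (pos 2,3,6,7,10,11,14,15,18,19,22,23,26,27,30,31): XOR of data positions = 0⊕1⊕0⊕0⊕0⊕1⊕1⊕0⊕1⊕0⊕1⊕0⊕0⊕0⊕0 = 1
p4 (pos 4,5,6,7,12,13,14,15,20,21,22,23,28,29,30,31): XOR of data positions = 0⊕1⊕0⊕0⊕0⊕1⊕1⊕1⊕1⊕0⊕1⊕0⊕0⊕0⊕0 = 0
p8 (pos 8,9,10,11,12,13,14,15,24,25,26,27,28,29,30,31): XOR of data positions = 1⊕0⊕0⊕0⊕0⊕1⊕1⊕0⊕0⊕0⊕0⊕0⊕0⊕0⊕0 = 1
p16 (pos 16,17,18,19,20,21,22,23,24,25,26,27,28,29,30,31): XOR of data positions = 1⊕0⊕1⊕1⊕1⊕0⊕1⊕0⊕0⊕0⊕0⊕0⊕0⊕0⊕0 = 1
Codeword: 0100010110000111101110100000000

0100010110000111101110100000000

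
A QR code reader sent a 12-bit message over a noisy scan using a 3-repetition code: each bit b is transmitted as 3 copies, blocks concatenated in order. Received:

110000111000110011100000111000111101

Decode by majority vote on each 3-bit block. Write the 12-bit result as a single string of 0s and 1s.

101011001011

Block 1 (110): 2 ones → 1
Block 2 (000): 0 ones → 0
Block 3 (111): 3 ones → 1
Block 4 (000): 0 ones → 0
Block 5 (110): 2 ones → 1
Block 6 (011): 2 ones → 1
Block 7 (100): 1 one → 0
Block 8 (000): 0 ones → 0
Block 9 (111): 3 ones → 1
Block 10 (000): 0 ones → 0
Block 11 (111): 3 ones → 1
Block 12 (101): 2 ones → 1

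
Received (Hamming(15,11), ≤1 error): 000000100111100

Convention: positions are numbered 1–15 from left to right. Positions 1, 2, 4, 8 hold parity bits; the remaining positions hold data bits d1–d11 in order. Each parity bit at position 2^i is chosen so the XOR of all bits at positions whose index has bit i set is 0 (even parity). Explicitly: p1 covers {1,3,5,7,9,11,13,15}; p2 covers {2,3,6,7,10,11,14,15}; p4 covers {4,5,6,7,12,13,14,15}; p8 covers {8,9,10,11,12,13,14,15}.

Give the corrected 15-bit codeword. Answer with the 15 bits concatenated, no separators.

000000000111100

s1 (pos 1,3,5,7,9,11,13,15): 0⊕0⊕0⊕1⊕0⊕1⊕1⊕0 = 1
s2 (pos 2,3,6,7,10,11,14,15): 0⊕0⊕0⊕1⊕1⊕1⊕0⊕0 = 1
s4 (pos 4,5,6,7,12,13,14,15): 0⊕0⊕0⊕1⊕1⊕1⊕0⊕0 = 1
s8 (pos 8,9,10,11,12,13,14,15): 0⊕0⊕1⊕1⊕1⊕1⊕0⊕0 = 0
Syndrome s8…s1 = 0111 → error at position 7.
Flip position 7: 000000100111100 → 000000000111100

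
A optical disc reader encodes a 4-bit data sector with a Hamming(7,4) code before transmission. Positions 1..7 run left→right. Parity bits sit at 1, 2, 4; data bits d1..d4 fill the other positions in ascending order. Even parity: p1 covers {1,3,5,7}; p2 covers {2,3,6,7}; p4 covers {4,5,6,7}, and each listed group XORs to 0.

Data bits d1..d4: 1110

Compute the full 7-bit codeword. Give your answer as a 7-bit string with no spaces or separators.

Place data at non-parity positions: p1 p2 1 p4 1 1 0
p1 (pos 1,3,5,7): XOR of data positions = 1⊕1⊕0 = 0
p2 (pos 2,3,6,7): XOR of data positions = 1⊕1⊕0 = 0
p4 (pos 4,5,6,7): XOR of data positions = 1⊕1⊕0 = 0
Codeword: 0010110

0010110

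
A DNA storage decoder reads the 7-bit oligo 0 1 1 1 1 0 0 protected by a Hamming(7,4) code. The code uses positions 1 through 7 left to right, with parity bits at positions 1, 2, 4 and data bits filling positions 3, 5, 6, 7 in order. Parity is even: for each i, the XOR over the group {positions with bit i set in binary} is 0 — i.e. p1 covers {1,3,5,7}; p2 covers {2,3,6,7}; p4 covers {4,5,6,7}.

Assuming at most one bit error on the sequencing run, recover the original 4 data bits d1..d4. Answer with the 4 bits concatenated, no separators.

s1 (pos 1,3,5,7): 0⊕1⊕1⊕0 = 0
s2 (pos 2,3,6,7): 1⊕1⊕0⊕0 = 0
s4 (pos 4,5,6,7): 1⊕1⊕0⊕0 = 0
Syndrome s4…s1 = 000 → no error.
Read data bits from positions 3,5,6,7: 1100

1100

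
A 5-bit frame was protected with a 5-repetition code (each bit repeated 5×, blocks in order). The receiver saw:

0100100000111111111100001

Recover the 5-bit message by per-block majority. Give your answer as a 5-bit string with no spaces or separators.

Block 1 (01001): 2 ones → 0
Block 2 (00000): 0 ones → 0
Block 3 (11111): 5 ones → 1
Block 4 (11111): 5 ones → 1
Block 5 (00001): 1 one → 0

00110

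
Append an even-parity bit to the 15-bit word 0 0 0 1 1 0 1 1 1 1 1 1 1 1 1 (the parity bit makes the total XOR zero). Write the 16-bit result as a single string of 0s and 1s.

0001101111111111

XOR of the 15 data bits: 0⊕0⊕0⊕1⊕1⊕0⊕1⊕1⊕1⊕1⊕1⊕1⊕1⊕1⊕1 = 1
Parity bit = 1 (so all 16 bits XOR to 0).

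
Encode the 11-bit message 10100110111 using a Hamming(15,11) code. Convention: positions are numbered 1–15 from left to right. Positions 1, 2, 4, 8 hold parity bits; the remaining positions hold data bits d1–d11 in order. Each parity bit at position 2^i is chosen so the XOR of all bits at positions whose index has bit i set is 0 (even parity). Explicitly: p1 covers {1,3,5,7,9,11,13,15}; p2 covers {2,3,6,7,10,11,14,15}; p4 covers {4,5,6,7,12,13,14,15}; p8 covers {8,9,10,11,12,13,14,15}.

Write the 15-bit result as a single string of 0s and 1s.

Place data at non-parity positions: p1 p2 1 p4 0 1 0 p8 0 1 1 0 1 1 1
p1 (pos 1,3,5,7,9,11,13,15): XOR of data positions = 1⊕0⊕0⊕0⊕1⊕1⊕1 = 0
p2 (pos 2,3,6,7,10,11,14,15): XOR of data positions = 1⊕1⊕0⊕1⊕1⊕1⊕1 = 0
p4 (pos 4,5,6,7,12,13,14,15): XOR of data positions = 0⊕1⊕0⊕0⊕1⊕1⊕1 = 0
p8 (pos 8,9,10,11,12,13,14,15): XOR of data positions = 0⊕1⊕1⊕0⊕1⊕1⊕1 = 1
Codeword: 001001010110111

001001010110111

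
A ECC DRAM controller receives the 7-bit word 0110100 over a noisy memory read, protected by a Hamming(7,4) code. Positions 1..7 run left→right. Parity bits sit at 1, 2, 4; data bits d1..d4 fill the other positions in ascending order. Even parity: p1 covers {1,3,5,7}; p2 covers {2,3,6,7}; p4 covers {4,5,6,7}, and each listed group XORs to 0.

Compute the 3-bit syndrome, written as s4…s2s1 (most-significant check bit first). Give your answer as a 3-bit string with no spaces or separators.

100

s1 (pos 1,3,5,7): 0⊕1⊕1⊕0 = 0
s2 (pos 2,3,6,7): 1⊕1⊕0⊕0 = 0
s4 (pos 4,5,6,7): 0⊕1⊕0⊕0 = 1
Syndrome s4…s1 = 100 → error at position 4.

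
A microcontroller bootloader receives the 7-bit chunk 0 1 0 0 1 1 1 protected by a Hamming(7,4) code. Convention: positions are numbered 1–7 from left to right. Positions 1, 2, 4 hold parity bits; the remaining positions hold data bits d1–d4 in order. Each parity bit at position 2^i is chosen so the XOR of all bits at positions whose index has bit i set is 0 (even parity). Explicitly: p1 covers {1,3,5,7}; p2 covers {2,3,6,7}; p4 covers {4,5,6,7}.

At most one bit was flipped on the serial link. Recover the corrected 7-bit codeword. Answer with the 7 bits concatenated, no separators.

0100101

s1 (pos 1,3,5,7): 0⊕0⊕1⊕1 = 0
s2 (pos 2,3,6,7): 1⊕0⊕1⊕1 = 1
s4 (pos 4,5,6,7): 0⊕1⊕1⊕1 = 1
Syndrome s4…s1 = 110 → error at position 6.
Flip position 6: 0100111 → 0100101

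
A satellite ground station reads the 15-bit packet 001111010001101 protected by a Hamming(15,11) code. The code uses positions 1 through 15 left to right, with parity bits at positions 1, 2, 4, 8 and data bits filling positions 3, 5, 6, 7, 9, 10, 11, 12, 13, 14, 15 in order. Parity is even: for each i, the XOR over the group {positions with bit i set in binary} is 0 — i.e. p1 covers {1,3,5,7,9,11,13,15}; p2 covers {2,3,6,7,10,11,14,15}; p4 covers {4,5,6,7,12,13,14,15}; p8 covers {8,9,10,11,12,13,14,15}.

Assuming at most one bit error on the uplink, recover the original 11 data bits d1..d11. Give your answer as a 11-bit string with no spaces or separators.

11100001101

s1 (pos 1,3,5,7,9,11,13,15): 0⊕1⊕1⊕0⊕0⊕0⊕1⊕1 = 0
s2 (pos 2,3,6,7,10,11,14,15): 0⊕1⊕1⊕0⊕0⊕0⊕0⊕1 = 1
s4 (pos 4,5,6,7,12,13,14,15): 1⊕1⊕1⊕0⊕1⊕1⊕0⊕1 = 0
s8 (pos 8,9,10,11,12,13,14,15): 1⊕0⊕0⊕0⊕1⊕1⊕0⊕1 = 0
Syndrome s8…s1 = 0010 → error at position 2.
Flip position 2: 001111010001101 → 011111010001101
Read data bits from positions 3,5,6,7,9,10,11,12,13,14,15: 11100001101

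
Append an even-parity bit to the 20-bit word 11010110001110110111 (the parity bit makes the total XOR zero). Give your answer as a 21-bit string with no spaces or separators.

110101100011101101111

XOR of the 20 data bits: 1⊕1⊕0⊕1⊕0⊕1⊕1⊕0⊕0⊕0⊕1⊕1⊕1⊕0⊕1⊕1⊕0⊕1⊕1⊕1 = 1
Parity bit = 1 (so all 21 bits XOR to 0).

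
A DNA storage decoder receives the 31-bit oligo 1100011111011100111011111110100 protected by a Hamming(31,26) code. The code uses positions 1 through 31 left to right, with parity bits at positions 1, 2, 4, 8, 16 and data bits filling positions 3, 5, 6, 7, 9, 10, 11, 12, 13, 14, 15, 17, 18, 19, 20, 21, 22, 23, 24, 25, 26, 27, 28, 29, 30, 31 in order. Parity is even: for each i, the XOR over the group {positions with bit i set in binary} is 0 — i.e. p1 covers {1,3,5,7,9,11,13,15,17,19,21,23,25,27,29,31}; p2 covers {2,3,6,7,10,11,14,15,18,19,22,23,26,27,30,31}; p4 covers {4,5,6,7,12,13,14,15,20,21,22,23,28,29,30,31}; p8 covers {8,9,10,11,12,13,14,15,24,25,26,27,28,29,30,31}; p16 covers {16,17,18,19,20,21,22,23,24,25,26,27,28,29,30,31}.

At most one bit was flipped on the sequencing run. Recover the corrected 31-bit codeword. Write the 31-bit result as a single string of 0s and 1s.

1100011111011100111011111110101

s1 (pos 1,3,5,7,9,11,13,15,17,19,21,23,25,27,29,31): 1⊕0⊕0⊕1⊕1⊕0⊕1⊕0⊕1⊕1⊕1⊕1⊕1⊕1⊕1⊕0 = 1
s2 (pos 2,3,6,7,10,11,14,15,18,19,22,23,26,27,30,31): 1⊕0⊕1⊕1⊕1⊕0⊕1⊕0⊕1⊕1⊕1⊕1⊕1⊕1⊕0⊕0 = 1
s4 (pos 4,5,6,7,12,13,14,15,20,21,22,23,28,29,30,31): 0⊕0⊕1⊕1⊕1⊕1⊕1⊕0⊕0⊕1⊕1⊕1⊕0⊕1⊕0⊕0 = 1
s8 (pos 8,9,10,11,12,13,14,15,24,25,26,27,28,29,30,31): 1⊕1⊕1⊕0⊕1⊕1⊕1⊕0⊕1⊕1⊕1⊕1⊕0⊕1⊕0⊕0 = 1
s16 (pos 16,17,18,19,20,21,22,23,24,25,26,27,28,29,30,31): 0⊕1⊕1⊕1⊕0⊕1⊕1⊕1⊕1⊕1⊕1⊕1⊕0⊕1⊕0⊕0 = 1
Syndrome s16…s1 = 11111 → error at position 31.
Flip position 31: 1100011111011100111011111110100 → 1100011111011100111011111110101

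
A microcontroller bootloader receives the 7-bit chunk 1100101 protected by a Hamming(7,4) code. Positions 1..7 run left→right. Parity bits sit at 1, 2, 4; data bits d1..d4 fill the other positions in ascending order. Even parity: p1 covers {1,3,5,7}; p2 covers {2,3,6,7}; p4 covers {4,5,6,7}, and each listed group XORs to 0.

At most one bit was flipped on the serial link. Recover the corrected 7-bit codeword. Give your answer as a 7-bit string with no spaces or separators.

s1 (pos 1,3,5,7): 1⊕0⊕1⊕1 = 1
s2 (pos 2,3,6,7): 1⊕0⊕0⊕1 = 0
s4 (pos 4,5,6,7): 0⊕1⊕0⊕1 = 0
Syndrome s4…s1 = 001 → error at position 1.
Flip position 1: 1100101 → 0100101

0100101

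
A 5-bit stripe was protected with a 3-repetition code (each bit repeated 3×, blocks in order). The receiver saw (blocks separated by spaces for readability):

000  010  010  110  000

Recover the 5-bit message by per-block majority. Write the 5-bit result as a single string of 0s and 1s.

00010

Block 1 (000): 0 ones → 0
Block 2 (010): 1 one → 0
Block 3 (010): 1 one → 0
Block 4 (110): 2 ones → 1
Block 5 (000): 0 ones → 0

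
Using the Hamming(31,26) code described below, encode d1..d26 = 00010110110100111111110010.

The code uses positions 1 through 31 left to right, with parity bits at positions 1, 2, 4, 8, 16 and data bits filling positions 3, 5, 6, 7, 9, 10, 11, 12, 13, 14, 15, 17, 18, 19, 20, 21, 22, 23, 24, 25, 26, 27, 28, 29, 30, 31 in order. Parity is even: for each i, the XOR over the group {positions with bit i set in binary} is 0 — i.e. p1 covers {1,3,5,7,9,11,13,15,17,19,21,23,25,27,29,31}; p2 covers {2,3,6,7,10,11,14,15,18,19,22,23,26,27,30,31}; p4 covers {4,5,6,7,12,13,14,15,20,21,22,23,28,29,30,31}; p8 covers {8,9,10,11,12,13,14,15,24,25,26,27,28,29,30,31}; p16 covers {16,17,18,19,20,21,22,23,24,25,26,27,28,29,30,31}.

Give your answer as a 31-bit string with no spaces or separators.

Place data at non-parity positions: p1 p2 0 p4 0 0 1 p8 0 1 1 0 1 1 0 p16 1 0 0 1 1 1 1 1 1 1 1 0 0 1 0
p1 (pos 1,3,5,7,9,11,13,15,17,19,21,23,25,27,29,31): XOR of data positions = 0⊕0⊕1⊕0⊕1⊕1⊕0⊕1⊕0⊕1⊕1⊕1⊕1⊕0⊕0 = 0
p2 (pos 2,3,6,7,10,11,14,15,18,19,22,23,26,27,30,31): XOR of data positions = 0⊕0⊕1⊕1⊕1⊕1⊕0⊕0⊕0⊕1⊕1⊕1⊕1⊕1⊕0 = 1
p4 (pos 4,5,6,7,12,13,14,15,20,21,22,23,28,29,30,31): XOR of data positions = 0⊕0⊕1⊕0⊕1⊕1⊕0⊕1⊕1⊕1⊕1⊕0⊕0⊕1⊕0 = 0
p8 (pos 8,9,10,11,12,13,14,15,24,25,26,27,28,29,30,31): XOR of data positions = 0⊕1⊕1⊕0⊕1⊕1⊕0⊕1⊕1⊕1⊕1⊕0⊕0⊕1⊕0 = 1
p16 (pos 16,17,18,19,20,21,22,23,24,25,26,27,28,29,30,31): XOR of data positions = 1⊕0⊕0⊕1⊕1⊕1⊕1⊕1⊕1⊕1⊕1⊕0⊕0⊕1⊕0 = 0
Codeword: 0100001101101100100111111110010

0100001101101100100111111110010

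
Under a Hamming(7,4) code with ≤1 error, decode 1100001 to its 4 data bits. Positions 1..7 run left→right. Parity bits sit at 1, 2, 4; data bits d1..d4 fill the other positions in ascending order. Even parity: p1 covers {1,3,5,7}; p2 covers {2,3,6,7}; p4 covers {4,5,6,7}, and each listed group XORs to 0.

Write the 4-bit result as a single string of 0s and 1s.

0001

s1 (pos 1,3,5,7): 1⊕0⊕0⊕1 = 0
s2 (pos 2,3,6,7): 1⊕0⊕0⊕1 = 0
s4 (pos 4,5,6,7): 0⊕0⊕0⊕1 = 1
Syndrome s4…s1 = 100 → error at position 4.
Flip position 4: 1100001 → 1101001
Read data bits from positions 3,5,6,7: 0001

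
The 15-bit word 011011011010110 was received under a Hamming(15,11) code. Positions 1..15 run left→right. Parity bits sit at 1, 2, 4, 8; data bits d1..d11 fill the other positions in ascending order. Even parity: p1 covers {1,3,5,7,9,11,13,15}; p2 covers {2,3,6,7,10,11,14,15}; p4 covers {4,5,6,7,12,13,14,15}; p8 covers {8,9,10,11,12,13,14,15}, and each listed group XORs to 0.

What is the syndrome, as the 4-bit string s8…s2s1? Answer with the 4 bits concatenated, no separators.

s1 (pos 1,3,5,7,9,11,13,15): 0⊕1⊕1⊕0⊕1⊕1⊕1⊕0 = 1
s2 (pos 2,3,6,7,10,11,14,15): 1⊕1⊕1⊕0⊕0⊕1⊕1⊕0 = 1
s4 (pos 4,5,6,7,12,13,14,15): 0⊕1⊕1⊕0⊕0⊕1⊕1⊕0 = 0
s8 (pos 8,9,10,11,12,13,14,15): 1⊕1⊕0⊕1⊕0⊕1⊕1⊕0 = 1
Syndrome s8…s1 = 1011 → error at position 11.

1011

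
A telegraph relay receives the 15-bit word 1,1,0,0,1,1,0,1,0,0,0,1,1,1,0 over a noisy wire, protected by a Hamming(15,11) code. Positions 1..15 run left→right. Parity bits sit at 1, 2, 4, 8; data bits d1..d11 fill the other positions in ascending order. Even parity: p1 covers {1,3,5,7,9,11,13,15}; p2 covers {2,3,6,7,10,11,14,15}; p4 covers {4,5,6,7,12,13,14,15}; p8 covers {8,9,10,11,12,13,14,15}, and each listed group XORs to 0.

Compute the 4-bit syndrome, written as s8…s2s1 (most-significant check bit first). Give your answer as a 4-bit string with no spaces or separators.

s1 (pos 1,3,5,7,9,11,13,15): 1⊕0⊕1⊕0⊕0⊕0⊕1⊕0 = 1
s2 (pos 2,3,6,7,10,11,14,15): 1⊕0⊕1⊕0⊕0⊕0⊕1⊕0 = 1
s4 (pos 4,5,6,7,12,13,14,15): 0⊕1⊕1⊕0⊕1⊕1⊕1⊕0 = 1
s8 (pos 8,9,10,11,12,13,14,15): 1⊕0⊕0⊕0⊕1⊕1⊕1⊕0 = 0
Syndrome s8…s1 = 0111 → error at position 7.

0111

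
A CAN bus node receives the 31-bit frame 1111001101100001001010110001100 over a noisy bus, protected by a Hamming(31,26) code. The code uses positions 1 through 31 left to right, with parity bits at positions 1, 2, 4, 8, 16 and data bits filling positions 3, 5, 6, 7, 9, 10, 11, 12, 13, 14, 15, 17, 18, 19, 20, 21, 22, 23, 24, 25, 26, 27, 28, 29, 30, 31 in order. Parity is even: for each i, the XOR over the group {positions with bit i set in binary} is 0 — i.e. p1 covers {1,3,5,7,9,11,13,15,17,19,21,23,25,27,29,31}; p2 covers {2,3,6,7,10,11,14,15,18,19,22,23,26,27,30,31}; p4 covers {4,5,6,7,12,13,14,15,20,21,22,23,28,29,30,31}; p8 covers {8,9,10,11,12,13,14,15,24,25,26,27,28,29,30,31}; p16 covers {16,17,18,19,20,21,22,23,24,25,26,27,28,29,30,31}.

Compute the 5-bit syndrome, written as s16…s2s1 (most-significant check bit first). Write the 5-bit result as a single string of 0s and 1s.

s1 (pos 1,3,5,7,9,11,13,15,17,19,21,23,25,27,29,31): 1⊕1⊕0⊕1⊕0⊕1⊕0⊕0⊕0⊕1⊕1⊕1⊕0⊕0⊕1⊕0 = 0
s2 (pos 2,3,6,7,10,11,14,15,18,19,22,23,26,27,30,31): 1⊕1⊕0⊕1⊕1⊕1⊕0⊕0⊕0⊕1⊕0⊕1⊕0⊕0⊕0⊕0 = 1
s4 (pos 4,5,6,7,12,13,14,15,20,21,22,23,28,29,30,31): 1⊕0⊕0⊕1⊕0⊕0⊕0⊕0⊕0⊕1⊕0⊕1⊕1⊕1⊕0⊕0 = 0
s8 (pos 8,9,10,11,12,13,14,15,24,25,26,27,28,29,30,31): 1⊕0⊕1⊕1⊕0⊕0⊕0⊕0⊕1⊕0⊕0⊕0⊕1⊕1⊕0⊕0 = 0
s16 (pos 16,17,18,19,20,21,22,23,24,25,26,27,28,29,30,31): 1⊕0⊕0⊕1⊕0⊕1⊕0⊕1⊕1⊕0⊕0⊕0⊕1⊕1⊕0⊕0 = 1
Syndrome s16…s1 = 10010 → error at position 18.

10010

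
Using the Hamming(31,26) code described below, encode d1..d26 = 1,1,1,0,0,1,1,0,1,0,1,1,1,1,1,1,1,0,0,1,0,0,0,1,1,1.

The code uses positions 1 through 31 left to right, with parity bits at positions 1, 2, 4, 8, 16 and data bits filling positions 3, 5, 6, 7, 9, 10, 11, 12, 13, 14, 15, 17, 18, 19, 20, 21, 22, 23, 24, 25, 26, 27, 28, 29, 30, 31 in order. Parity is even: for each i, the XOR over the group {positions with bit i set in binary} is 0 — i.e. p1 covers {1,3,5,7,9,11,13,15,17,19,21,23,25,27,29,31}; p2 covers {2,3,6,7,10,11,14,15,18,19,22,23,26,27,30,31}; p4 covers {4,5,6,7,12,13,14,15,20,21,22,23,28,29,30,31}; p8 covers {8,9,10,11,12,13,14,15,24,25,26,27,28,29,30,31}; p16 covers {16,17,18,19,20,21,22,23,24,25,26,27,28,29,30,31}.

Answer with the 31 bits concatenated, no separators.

1010110001101010111111001000111

Place data at non-parity positions: p1 p2 1 p4 1 1 0 p8 0 1 1 0 1 0 1 p16 1 1 1 1 1 1 0 0 1 0 0 0 1 1 1
p1 (pos 1,3,5,7,9,11,13,15,17,19,21,23,25,27,29,31): XOR of data positions = 1⊕1⊕0⊕0⊕1⊕1⊕1⊕1⊕1⊕1⊕0⊕1⊕0⊕1⊕1 = 1
p2 (pos 2,3,6,7,10,11,14,15,18,19,22,23,26,27,30,31): XOR of data positions = 1⊕1⊕0⊕1⊕1⊕0⊕1⊕1⊕1⊕1⊕0⊕0⊕0⊕1⊕1 = 0
p4 (pos 4,5,6,7,12,13,14,15,20,21,22,23,28,29,30,31): XOR of data positions = 1⊕1⊕0⊕0⊕1⊕0⊕1⊕1⊕1⊕1⊕0⊕0⊕1⊕1⊕1 = 0
p8 (pos 8,9,10,11,12,13,14,15,24,25,26,27,28,29,30,31): XOR of data positions = 0⊕1⊕1⊕0⊕1⊕0⊕1⊕0⊕1⊕0⊕0⊕0⊕1⊕1⊕1 = 0
p16 (pos 16,17,18,19,20,21,22,23,24,25,26,27,28,29,30,31): XOR of data positions = 1⊕1⊕1⊕1⊕1⊕1⊕0⊕0⊕1⊕0⊕0⊕0⊕1⊕1⊕1 = 0
Codeword: 1010110001101010111111001000111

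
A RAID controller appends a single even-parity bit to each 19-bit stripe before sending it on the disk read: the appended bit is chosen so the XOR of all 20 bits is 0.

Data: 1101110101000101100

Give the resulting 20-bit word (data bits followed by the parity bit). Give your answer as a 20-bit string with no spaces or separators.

11011101010001011000

XOR of the 19 data bits: 1⊕1⊕0⊕1⊕1⊕1⊕0⊕1⊕0⊕1⊕0⊕0⊕0⊕1⊕0⊕1⊕1⊕0⊕0 = 0
Parity bit = 0 (so all 20 bits XOR to 0).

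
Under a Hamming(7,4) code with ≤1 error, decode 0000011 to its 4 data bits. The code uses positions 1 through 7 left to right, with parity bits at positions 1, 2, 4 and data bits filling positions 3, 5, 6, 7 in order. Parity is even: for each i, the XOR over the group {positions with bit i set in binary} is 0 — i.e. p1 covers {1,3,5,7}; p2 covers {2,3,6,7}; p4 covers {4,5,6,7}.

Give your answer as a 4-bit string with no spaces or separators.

s1 (pos 1,3,5,7): 0⊕0⊕0⊕1 = 1
s2 (pos 2,3,6,7): 0⊕0⊕1⊕1 = 0
s4 (pos 4,5,6,7): 0⊕0⊕1⊕1 = 0
Syndrome s4…s1 = 001 → error at position 1.
Flip position 1: 0000011 → 1000011
Read data bits from positions 3,5,6,7: 0011

0011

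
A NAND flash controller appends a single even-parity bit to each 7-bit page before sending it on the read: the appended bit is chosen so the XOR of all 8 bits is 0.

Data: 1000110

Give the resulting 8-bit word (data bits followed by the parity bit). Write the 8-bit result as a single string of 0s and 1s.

XOR of the 7 data bits: 1⊕0⊕0⊕0⊕1⊕1⊕0 = 1
Parity bit = 1 (so all 8 bits XOR to 0).

10001101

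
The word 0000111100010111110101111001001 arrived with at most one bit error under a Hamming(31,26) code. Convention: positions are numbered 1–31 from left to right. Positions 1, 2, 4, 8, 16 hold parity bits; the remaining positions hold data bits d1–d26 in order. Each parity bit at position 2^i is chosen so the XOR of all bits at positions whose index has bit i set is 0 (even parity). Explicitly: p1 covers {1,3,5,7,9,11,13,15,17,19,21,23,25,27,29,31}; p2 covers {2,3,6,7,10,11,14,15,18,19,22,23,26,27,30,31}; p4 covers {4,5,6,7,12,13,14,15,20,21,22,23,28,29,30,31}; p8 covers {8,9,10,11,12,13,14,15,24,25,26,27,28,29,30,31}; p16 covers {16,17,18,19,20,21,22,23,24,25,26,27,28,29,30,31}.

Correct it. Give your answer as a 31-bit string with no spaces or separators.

0000011100010111110101111001001

s1 (pos 1,3,5,7,9,11,13,15,17,19,21,23,25,27,29,31): 0⊕0⊕1⊕1⊕0⊕0⊕0⊕1⊕1⊕0⊕0⊕1⊕1⊕0⊕0⊕1 = 1
s2 (pos 2,3,6,7,10,11,14,15,18,19,22,23,26,27,30,31): 0⊕0⊕1⊕1⊕0⊕0⊕1⊕1⊕1⊕0⊕1⊕1⊕0⊕0⊕0⊕1 = 0
s4 (pos 4,5,6,7,12,13,14,15,20,21,22,23,28,29,30,31): 0⊕1⊕1⊕1⊕1⊕0⊕1⊕1⊕1⊕0⊕1⊕1⊕1⊕0⊕0⊕1 = 1
s8 (pos 8,9,10,11,12,13,14,15,24,25,26,27,28,29,30,31): 1⊕0⊕0⊕0⊕1⊕0⊕1⊕1⊕1⊕1⊕0⊕0⊕1⊕0⊕0⊕1 = 0
s16 (pos 16,17,18,19,20,21,22,23,24,25,26,27,28,29,30,31): 1⊕1⊕1⊕0⊕1⊕0⊕1⊕1⊕1⊕1⊕0⊕0⊕1⊕0⊕0⊕1 = 0
Syndrome s16…s1 = 00101 → error at position 5.
Flip position 5: 0000111100010111110101111001001 → 0000011100010111110101111001001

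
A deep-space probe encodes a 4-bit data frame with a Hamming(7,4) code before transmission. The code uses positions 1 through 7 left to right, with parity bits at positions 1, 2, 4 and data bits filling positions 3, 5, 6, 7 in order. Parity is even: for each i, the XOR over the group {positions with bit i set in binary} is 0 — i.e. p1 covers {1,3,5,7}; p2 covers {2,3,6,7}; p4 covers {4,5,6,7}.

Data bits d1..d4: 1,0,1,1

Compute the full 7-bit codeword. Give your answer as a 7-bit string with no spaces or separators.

0110011

Place data at non-parity positions: p1 p2 1 p4 0 1 1
p1 (pos 1,3,5,7): XOR of data positions = 1⊕0⊕1 = 0
p2 (pos 2,3,6,7): XOR of data positions = 1⊕1⊕1 = 1
p4 (pos 4,5,6,7): XOR of data positions = 0⊕1⊕1 = 0
Codeword: 0110011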